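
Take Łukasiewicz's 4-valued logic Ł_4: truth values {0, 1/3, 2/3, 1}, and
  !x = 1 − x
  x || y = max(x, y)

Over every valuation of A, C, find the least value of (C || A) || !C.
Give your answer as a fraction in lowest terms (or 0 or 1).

2/3

Take A = 0, C = 1/3:
C || A = 1/3 || 0 = 1/3
!C = !1/3 = 2/3
(C || A) || !C = 1/3 || 2/3 = 2/3
No assignment yields a value below 2/3, so this is the minimum.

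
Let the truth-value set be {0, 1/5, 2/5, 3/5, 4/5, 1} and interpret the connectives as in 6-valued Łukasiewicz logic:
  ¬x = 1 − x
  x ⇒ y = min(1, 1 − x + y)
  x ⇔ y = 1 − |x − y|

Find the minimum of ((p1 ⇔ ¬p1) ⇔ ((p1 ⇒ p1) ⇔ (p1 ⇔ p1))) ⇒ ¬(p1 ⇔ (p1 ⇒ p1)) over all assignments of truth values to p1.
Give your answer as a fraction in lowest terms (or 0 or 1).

3/5

Take p1 = 3/5:
¬p1 = ¬3/5 = 2/5
p1 ⇔ ¬p1 = 3/5 ⇔ 2/5 = 4/5
p1 ⇒ p1 = 3/5 ⇒ 3/5 = 1
p1 ⇔ p1 = 3/5 ⇔ 3/5 = 1
(p1 ⇒ p1) ⇔ (p1 ⇔ p1) = 1 ⇔ 1 = 1
(p1 ⇔ ¬p1) ⇔ ((p1 ⇒ p1) ⇔ (p1 ⇔ p1)) = 4/5 ⇔ 1 = 4/5
p1 ⇒ p1 = 3/5 ⇒ 3/5 = 1
p1 ⇔ (p1 ⇒ p1) = 3/5 ⇔ 1 = 3/5
¬(p1 ⇔ (p1 ⇒ p1)) = ¬3/5 = 2/5
((p1 ⇔ ¬p1) ⇔ ((p1 ⇒ p1) ⇔ (p1 ⇔ p1))) ⇒ ¬(p1 ⇔ (p1 ⇒ p1)) = 4/5 ⇒ 2/5 = 3/5
No assignment yields a value below 3/5, so this is the minimum.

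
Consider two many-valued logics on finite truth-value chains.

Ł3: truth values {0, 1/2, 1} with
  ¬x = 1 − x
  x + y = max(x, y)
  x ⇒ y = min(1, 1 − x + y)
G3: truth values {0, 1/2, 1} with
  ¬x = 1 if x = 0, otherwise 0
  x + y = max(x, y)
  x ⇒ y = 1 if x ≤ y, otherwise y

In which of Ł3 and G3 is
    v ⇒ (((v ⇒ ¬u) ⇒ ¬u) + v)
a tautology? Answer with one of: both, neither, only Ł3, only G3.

both

In Ł3: every assignment gives 1 — tautology.
In G3: every assignment gives 1 — tautology.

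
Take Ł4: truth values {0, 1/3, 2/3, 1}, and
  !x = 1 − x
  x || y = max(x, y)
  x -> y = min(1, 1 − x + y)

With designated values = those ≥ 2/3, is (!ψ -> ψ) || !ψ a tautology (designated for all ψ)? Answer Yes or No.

Yes

ψ = 0 ↦ 1
ψ = 1/3 ↦ 2/3
ψ = 2/3 ↦ 1
ψ = 1 ↦ 1
Every assignment gives a value ≥ 2/3.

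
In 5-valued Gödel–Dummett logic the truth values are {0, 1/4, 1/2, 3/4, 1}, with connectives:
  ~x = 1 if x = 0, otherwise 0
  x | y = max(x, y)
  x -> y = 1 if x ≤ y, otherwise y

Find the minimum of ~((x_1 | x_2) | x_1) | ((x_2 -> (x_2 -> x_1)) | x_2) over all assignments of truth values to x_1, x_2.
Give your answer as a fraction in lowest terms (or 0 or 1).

1/4

Take x_1 = 0, x_2 = 1/4:
x_1 | x_2 = 0 | 1/4 = 1/4
(x_1 | x_2) | x_1 = 1/4 | 0 = 1/4
~((x_1 | x_2) | x_1) = ~1/4 = 0
x_2 -> x_1 = 1/4 -> 0 = 0
x_2 -> (x_2 -> x_1) = 1/4 -> 0 = 0
(x_2 -> (x_2 -> x_1)) | x_2 = 0 | 1/4 = 1/4
~((x_1 | x_2) | x_1) | ((x_2 -> (x_2 -> x_1)) | x_2) = 0 | 1/4 = 1/4
No assignment yields a value below 1/4, so this is the minimum.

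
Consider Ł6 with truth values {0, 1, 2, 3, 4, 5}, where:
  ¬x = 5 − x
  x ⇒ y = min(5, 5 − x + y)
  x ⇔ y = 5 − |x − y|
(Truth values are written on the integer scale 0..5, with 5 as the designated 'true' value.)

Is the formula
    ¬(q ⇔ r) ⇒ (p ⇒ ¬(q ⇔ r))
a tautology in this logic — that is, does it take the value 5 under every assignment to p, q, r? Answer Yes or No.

Yes

At p = 0, q = 5, r = 3, for instance:
q ⇔ r = 5 ⇔ 3 = 3
¬(q ⇔ r) = ¬3 = 2
p ⇒ ¬(q ⇔ r) = 0 ⇒ 2 = 5
¬(q ⇔ r) ⇒ (p ⇒ ¬(q ⇔ r)) = 2 ⇒ 5 = 5
and checking the remaining 215 assignments likewise gives ≥ 5 in every case.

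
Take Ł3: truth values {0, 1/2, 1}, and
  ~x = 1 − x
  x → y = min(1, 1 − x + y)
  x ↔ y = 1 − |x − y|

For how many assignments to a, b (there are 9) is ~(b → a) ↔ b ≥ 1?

a = 0, b = 0 ↦ 1  ≥
a = 0, b = 1/2 ↦ 1  ≥
a = 0, b = 1 ↦ 1  ≥
a = 1/2, b = 0 ↦ 1  ≥
a = 1/2, b = 1/2 ↦ 1/2  <
a = 1/2, b = 1 ↦ 1/2  <
a = 1, b = 0 ↦ 1  ≥
a = 1, b = 1/2 ↦ 1/2  <
a = 1, b = 1 ↦ 0  <
So 5 of the 9 assignments meet the threshold.

5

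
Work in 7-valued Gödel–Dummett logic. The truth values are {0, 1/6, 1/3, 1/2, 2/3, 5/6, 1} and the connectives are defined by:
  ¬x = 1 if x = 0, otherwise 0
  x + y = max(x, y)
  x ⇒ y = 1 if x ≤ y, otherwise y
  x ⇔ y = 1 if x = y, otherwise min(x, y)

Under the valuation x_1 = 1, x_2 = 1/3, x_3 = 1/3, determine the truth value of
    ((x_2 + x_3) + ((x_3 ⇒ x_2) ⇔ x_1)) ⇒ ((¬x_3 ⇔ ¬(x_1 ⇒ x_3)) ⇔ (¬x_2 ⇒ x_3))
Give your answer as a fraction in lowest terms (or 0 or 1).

1

x_2 + x_3 = 1/3 + 1/3 = 1/3
x_3 ⇒ x_2 = 1/3 ⇒ 1/3 = 1
(x_3 ⇒ x_2) ⇔ x_1 = 1 ⇔ 1 = 1
(x_2 + x_3) + ((x_3 ⇒ x_2) ⇔ x_1) = 1/3 + 1 = 1
¬x_3 = ¬1/3 = 0
x_1 ⇒ x_3 = 1 ⇒ 1/3 = 1/3
¬(x_1 ⇒ x_3) = ¬1/3 = 0
¬x_3 ⇔ ¬(x_1 ⇒ x_3) = 0 ⇔ 0 = 1
¬x_2 = ¬1/3 = 0
¬x_2 ⇒ x_3 = 0 ⇒ 1/3 = 1
(¬x_3 ⇔ ¬(x_1 ⇒ x_3)) ⇔ (¬x_2 ⇒ x_3) = 1 ⇔ 1 = 1
((x_2 + x_3) + ((x_3 ⇒ x_2) ⇔ x_1)) ⇒ ((¬x_3 ⇔ ¬(x_1 ⇒ x_3)) ⇔ (¬x_2 ⇒ x_3)) = 1 ⇒ 1 = 1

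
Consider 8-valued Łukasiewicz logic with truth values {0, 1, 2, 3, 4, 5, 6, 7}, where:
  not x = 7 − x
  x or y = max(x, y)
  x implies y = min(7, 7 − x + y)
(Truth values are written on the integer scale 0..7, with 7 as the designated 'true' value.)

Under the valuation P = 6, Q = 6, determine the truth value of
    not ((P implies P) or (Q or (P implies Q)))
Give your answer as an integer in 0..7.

P implies P = 6 implies 6 = 7
P implies Q = 6 implies 6 = 7
Q or (P implies Q) = 6 or 7 = 7
(P implies P) or (Q or (P implies Q)) = 7 or 7 = 7
not ((P implies P) or (Q or (P implies Q))) = not 7 = 0

0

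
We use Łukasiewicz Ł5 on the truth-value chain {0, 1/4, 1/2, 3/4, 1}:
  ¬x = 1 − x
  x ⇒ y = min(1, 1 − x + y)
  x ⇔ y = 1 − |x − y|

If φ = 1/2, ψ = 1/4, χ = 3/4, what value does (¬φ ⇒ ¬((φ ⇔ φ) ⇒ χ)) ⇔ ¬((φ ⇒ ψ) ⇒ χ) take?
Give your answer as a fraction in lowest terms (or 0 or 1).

1/4

¬φ = ¬1/2 = 1/2
φ ⇔ φ = 1/2 ⇔ 1/2 = 1
(φ ⇔ φ) ⇒ χ = 1 ⇒ 3/4 = 3/4
¬((φ ⇔ φ) ⇒ χ) = ¬3/4 = 1/4
¬φ ⇒ ¬((φ ⇔ φ) ⇒ χ) = 1/2 ⇒ 1/4 = 3/4
φ ⇒ ψ = 1/2 ⇒ 1/4 = 3/4
(φ ⇒ ψ) ⇒ χ = 3/4 ⇒ 3/4 = 1
¬((φ ⇒ ψ) ⇒ χ) = ¬1 = 0
(¬φ ⇒ ¬((φ ⇔ φ) ⇒ χ)) ⇔ ¬((φ ⇒ ψ) ⇒ χ) = 3/4 ⇔ 0 = 1/4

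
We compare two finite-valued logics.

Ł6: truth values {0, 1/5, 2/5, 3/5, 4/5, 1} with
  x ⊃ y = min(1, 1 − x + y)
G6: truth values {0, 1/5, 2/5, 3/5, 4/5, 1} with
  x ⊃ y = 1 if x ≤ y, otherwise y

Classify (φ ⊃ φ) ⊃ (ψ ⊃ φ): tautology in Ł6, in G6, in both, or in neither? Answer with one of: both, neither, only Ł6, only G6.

neither

In Ł6: at φ = 0, ψ = 1/5 the value is 4/5 — not a tautology.
In G6: at φ = 0, ψ = 1/5 the value is 0 — not a tautology.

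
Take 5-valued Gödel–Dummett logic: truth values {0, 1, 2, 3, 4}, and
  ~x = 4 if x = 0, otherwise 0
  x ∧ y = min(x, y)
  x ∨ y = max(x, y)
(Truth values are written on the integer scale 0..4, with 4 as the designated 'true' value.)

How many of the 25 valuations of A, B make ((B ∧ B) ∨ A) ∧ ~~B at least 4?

value 4: 8 assignments (counts)
value 3: 6 assignments
value 2: 4 assignments
value 1: 2 assignments
value 0: 5 assignments
So 8 of the 25 assignments meet the threshold.

8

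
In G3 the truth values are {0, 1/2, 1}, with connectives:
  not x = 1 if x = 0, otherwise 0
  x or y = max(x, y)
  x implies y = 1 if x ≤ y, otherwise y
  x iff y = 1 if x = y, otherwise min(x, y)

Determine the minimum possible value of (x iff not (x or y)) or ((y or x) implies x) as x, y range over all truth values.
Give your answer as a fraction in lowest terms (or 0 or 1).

Take x = 1/2, y = 1:
x or y = 1/2 or 1 = 1
not (x or y) = not 1 = 0
x iff not (x or y) = 1/2 iff 0 = 0
y or x = 1 or 1/2 = 1
(y or x) implies x = 1 implies 1/2 = 1/2
(x iff not (x or y)) or ((y or x) implies x) = 0 or 1/2 = 1/2
No assignment yields a value below 1/2, so this is the minimum.

1/2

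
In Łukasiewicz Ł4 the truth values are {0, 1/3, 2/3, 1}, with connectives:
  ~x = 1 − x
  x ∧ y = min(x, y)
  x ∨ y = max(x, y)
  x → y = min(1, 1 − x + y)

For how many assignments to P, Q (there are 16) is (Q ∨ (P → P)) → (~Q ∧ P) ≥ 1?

P = 0, Q = 0 ↦ 0  <
P = 0, Q = 1/3 ↦ 0  <
P = 0, Q = 2/3 ↦ 0  <
P = 0, Q = 1 ↦ 0  <
P = 1/3, Q = 0 ↦ 1/3  <
P = 1/3, Q = 1/3 ↦ 1/3  <
P = 1/3, Q = 2/3 ↦ 1/3  <
P = 1/3, Q = 1 ↦ 0  <
P = 2/3, Q = 0 ↦ 2/3  <
P = 2/3, Q = 1/3 ↦ 2/3  <
P = 2/3, Q = 2/3 ↦ 1/3  <
P = 2/3, Q = 1 ↦ 0  <
P = 1, Q = 0 ↦ 1  ≥
P = 1, Q = 1/3 ↦ 2/3  <
P = 1, Q = 2/3 ↦ 1/3  <
P = 1, Q = 1 ↦ 0  <
So 1 of the 16 assignments meets the threshold.

1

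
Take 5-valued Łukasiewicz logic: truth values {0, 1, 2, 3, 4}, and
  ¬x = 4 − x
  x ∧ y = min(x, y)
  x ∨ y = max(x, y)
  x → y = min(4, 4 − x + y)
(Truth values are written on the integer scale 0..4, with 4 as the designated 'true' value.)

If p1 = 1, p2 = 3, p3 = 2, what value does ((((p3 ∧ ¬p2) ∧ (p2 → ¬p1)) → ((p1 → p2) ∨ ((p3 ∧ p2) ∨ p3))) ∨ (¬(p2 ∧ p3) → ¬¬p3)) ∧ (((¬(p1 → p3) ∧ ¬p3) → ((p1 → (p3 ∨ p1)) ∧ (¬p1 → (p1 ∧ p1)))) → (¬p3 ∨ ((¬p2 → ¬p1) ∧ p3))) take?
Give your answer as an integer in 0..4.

¬p2 = ¬3 = 1
p3 ∧ ¬p2 = 2 ∧ 1 = 1
¬p1 = ¬1 = 3
p2 → ¬p1 = 3 → 3 = 4
(p3 ∧ ¬p2) ∧ (p2 → ¬p1) = 1 ∧ 4 = 1
p1 → p2 = 1 → 3 = 4
p3 ∧ p2 = 2 ∧ 3 = 2
(p3 ∧ p2) ∨ p3 = 2 ∨ 2 = 2
(p1 → p2) ∨ ((p3 ∧ p2) ∨ p3) = 4 ∨ 2 = 4
((p3 ∧ ¬p2) ∧ (p2 → ¬p1)) → ((p1 → p2) ∨ ((p3 ∧ p2) ∨ p3)) = 1 → 4 = 4
p2 ∧ p3 = 3 ∧ 2 = 2
¬(p2 ∧ p3) = ¬2 = 2
¬p3 = ¬2 = 2
¬¬p3 = ¬2 = 2
¬(p2 ∧ p3) → ¬¬p3 = 2 → 2 = 4
(((p3 ∧ ¬p2) ∧ (p2 → ¬p1)) → ((p1 → p2) ∨ ((p3 ∧ p2) ∨ p3))) ∨ (¬(p2 ∧ p3) → ¬¬p3) = 4 ∨ 4 = 4
p1 → p3 = 1 → 2 = 4
¬(p1 → p3) = ¬4 = 0
¬p3 = ¬2 = 2
¬(p1 → p3) ∧ ¬p3 = 0 ∧ 2 = 0
p3 ∨ p1 = 2 ∨ 1 = 2
p1 → (p3 ∨ p1) = 1 → 2 = 4
¬p1 = ¬1 = 3
p1 ∧ p1 = 1 ∧ 1 = 1
¬p1 → (p1 ∧ p1) = 3 → 1 = 2
(p1 → (p3 ∨ p1)) ∧ (¬p1 → (p1 ∧ p1)) = 4 ∧ 2 = 2
(¬(p1 → p3) ∧ ¬p3) → ((p1 → (p3 ∨ p1)) ∧ (¬p1 → (p1 ∧ p1))) = 0 → 2 = 4
¬p3 = ¬2 = 2
¬p2 = ¬3 = 1
¬p1 = ¬1 = 3
¬p2 → ¬p1 = 1 → 3 = 4
(¬p2 → ¬p1) ∧ p3 = 4 ∧ 2 = 2
¬p3 ∨ ((¬p2 → ¬p1) ∧ p3) = 2 ∨ 2 = 2
((¬(p1 → p3) ∧ ¬p3) → ((p1 → (p3 ∨ p1)) ∧ (¬p1 → (p1 ∧ p1)))) → (¬p3 ∨ ((¬p2 → ¬p1) ∧ p3)) = 4 → 2 = 2
((((p3 ∧ ¬p2) ∧ (p2 → ¬p1)) → ((p1 → p2) ∨ ((p3 ∧ p2) ∨ p3))) ∨ (¬(p2 ∧ p3) → ¬¬p3)) ∧ (((¬(p1 → p3) ∧ ¬p3) → ((p1 → (p3 ∨ p1)) ∧ (¬p1 → (p1 ∧ p1)))) → (¬p3 ∨ ((¬p2 → ¬p1) ∧ p3))) = 4 ∧ 2 = 2

2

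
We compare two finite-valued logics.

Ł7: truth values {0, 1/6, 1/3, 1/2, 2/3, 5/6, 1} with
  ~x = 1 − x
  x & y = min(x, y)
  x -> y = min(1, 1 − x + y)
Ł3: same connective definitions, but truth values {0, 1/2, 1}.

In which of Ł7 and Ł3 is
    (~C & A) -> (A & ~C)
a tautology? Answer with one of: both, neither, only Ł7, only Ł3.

both

In Ł7: every assignment gives 1 — tautology.
In Ł3: every assignment gives 1 — tautology.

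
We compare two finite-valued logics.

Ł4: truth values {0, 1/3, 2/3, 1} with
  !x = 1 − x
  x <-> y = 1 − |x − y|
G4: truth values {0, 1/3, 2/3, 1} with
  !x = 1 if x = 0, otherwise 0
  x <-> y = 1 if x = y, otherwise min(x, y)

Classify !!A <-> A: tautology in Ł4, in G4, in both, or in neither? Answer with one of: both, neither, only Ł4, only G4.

only Ł4

In Ł4: every assignment gives 1 — tautology.
In G4: at A = 1/3 the value is 1/3 — not a tautology.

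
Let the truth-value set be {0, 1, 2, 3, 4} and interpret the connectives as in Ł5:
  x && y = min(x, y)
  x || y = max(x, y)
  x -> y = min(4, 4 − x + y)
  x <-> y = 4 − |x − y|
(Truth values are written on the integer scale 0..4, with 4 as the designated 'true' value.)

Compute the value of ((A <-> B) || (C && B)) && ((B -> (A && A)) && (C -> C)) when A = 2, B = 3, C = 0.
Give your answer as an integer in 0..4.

A <-> B = 2 <-> 3 = 3
C && B = 0 && 3 = 0
(A <-> B) || (C && B) = 3 || 0 = 3
A && A = 2 && 2 = 2
B -> (A && A) = 3 -> 2 = 3
C -> C = 0 -> 0 = 4
(B -> (A && A)) && (C -> C) = 3 && 4 = 3
((A <-> B) || (C && B)) && ((B -> (A && A)) && (C -> C)) = 3 && 3 = 3

3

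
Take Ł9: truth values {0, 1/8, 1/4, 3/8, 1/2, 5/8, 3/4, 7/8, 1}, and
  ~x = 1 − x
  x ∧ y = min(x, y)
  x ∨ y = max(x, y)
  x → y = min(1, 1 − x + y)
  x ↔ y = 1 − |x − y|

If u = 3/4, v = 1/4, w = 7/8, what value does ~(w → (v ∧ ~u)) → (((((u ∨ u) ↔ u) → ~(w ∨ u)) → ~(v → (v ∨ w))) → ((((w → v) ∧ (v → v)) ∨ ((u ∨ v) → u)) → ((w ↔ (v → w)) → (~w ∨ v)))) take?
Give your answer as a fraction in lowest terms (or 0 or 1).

~u = ~3/4 = 1/4
v ∧ ~u = 1/4 ∧ 1/4 = 1/4
w → (v ∧ ~u) = 7/8 → 1/4 = 3/8
~(w → (v ∧ ~u)) = ~3/8 = 5/8
u ∨ u = 3/4 ∨ 3/4 = 3/4
(u ∨ u) ↔ u = 3/4 ↔ 3/4 = 1
w ∨ u = 7/8 ∨ 3/4 = 7/8
~(w ∨ u) = ~7/8 = 1/8
((u ∨ u) ↔ u) → ~(w ∨ u) = 1 → 1/8 = 1/8
v ∨ w = 1/4 ∨ 7/8 = 7/8
v → (v ∨ w) = 1/4 → 7/8 = 1
~(v → (v ∨ w)) = ~1 = 0
(((u ∨ u) ↔ u) → ~(w ∨ u)) → ~(v → (v ∨ w)) = 1/8 → 0 = 7/8
w → v = 7/8 → 1/4 = 3/8
v → v = 1/4 → 1/4 = 1
(w → v) ∧ (v → v) = 3/8 ∧ 1 = 3/8
u ∨ v = 3/4 ∨ 1/4 = 3/4
(u ∨ v) → u = 3/4 → 3/4 = 1
((w → v) ∧ (v → v)) ∨ ((u ∨ v) → u) = 3/8 ∨ 1 = 1
v → w = 1/4 → 7/8 = 1
w ↔ (v → w) = 7/8 ↔ 1 = 7/8
~w = ~7/8 = 1/8
~w ∨ v = 1/8 ∨ 1/4 = 1/4
(w ↔ (v → w)) → (~w ∨ v) = 7/8 → 1/4 = 3/8
(((w → v) ∧ (v → v)) ∨ ((u ∨ v) → u)) → ((w ↔ (v → w)) → (~w ∨ v)) = 1 → 3/8 = 3/8
((((u ∨ u) ↔ u) → ~(w ∨ u)) → ~(v → (v ∨ w))) → ((((w → v) ∧ (v → v)) ∨ ((u ∨ v) → u)) → ((w ↔ (v → w)) → (~w ∨ v))) = 7/8 → 3/8 = 1/2
~(w → (v ∧ ~u)) → (((((u ∨ u) ↔ u) → ~(w ∨ u)) → ~(v → (v ∨ w))) → ((((w → v) ∧ (v → v)) ∨ ((u ∨ v) → u)) → ((w ↔ (v → w)) → (~w ∨ v)))) = 5/8 → 1/2 = 7/8

7/8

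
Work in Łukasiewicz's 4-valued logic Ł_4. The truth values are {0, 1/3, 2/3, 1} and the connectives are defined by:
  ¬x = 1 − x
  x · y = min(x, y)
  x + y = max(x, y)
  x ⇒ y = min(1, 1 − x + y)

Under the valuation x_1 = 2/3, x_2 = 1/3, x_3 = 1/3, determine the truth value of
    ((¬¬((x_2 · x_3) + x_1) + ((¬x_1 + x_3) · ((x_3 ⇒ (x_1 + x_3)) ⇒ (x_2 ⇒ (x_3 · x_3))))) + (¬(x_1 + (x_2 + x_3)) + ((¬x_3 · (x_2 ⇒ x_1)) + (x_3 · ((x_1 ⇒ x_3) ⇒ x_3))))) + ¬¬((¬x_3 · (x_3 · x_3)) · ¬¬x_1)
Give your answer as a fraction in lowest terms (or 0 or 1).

2/3

x_2 · x_3 = 1/3 · 1/3 = 1/3
(x_2 · x_3) + x_1 = 1/3 + 2/3 = 2/3
¬((x_2 · x_3) + x_1) = ¬2/3 = 1/3
¬¬((x_2 · x_3) + x_1) = ¬1/3 = 2/3
¬x_1 = ¬2/3 = 1/3
¬x_1 + x_3 = 1/3 + 1/3 = 1/3
x_1 + x_3 = 2/3 + 1/3 = 2/3
x_3 ⇒ (x_1 + x_3) = 1/3 ⇒ 2/3 = 1
x_3 · x_3 = 1/3 · 1/3 = 1/3
x_2 ⇒ (x_3 · x_3) = 1/3 ⇒ 1/3 = 1
(x_3 ⇒ (x_1 + x_3)) ⇒ (x_2 ⇒ (x_3 · x_3)) = 1 ⇒ 1 = 1
(¬x_1 + x_3) · ((x_3 ⇒ (x_1 + x_3)) ⇒ (x_2 ⇒ (x_3 · x_3))) = 1/3 · 1 = 1/3
¬¬((x_2 · x_3) + x_1) + ((¬x_1 + x_3) · ((x_3 ⇒ (x_1 + x_3)) ⇒ (x_2 ⇒ (x_3 · x_3)))) = 2/3 + 1/3 = 2/3
x_2 + x_3 = 1/3 + 1/3 = 1/3
x_1 + (x_2 + x_3) = 2/3 + 1/3 = 2/3
¬(x_1 + (x_2 + x_3)) = ¬2/3 = 1/3
¬x_3 = ¬1/3 = 2/3
x_2 ⇒ x_1 = 1/3 ⇒ 2/3 = 1
¬x_3 · (x_2 ⇒ x_1) = 2/3 · 1 = 2/3
x_1 ⇒ x_3 = 2/3 ⇒ 1/3 = 2/3
(x_1 ⇒ x_3) ⇒ x_3 = 2/3 ⇒ 1/3 = 2/3
x_3 · ((x_1 ⇒ x_3) ⇒ x_3) = 1/3 · 2/3 = 1/3
(¬x_3 · (x_2 ⇒ x_1)) + (x_3 · ((x_1 ⇒ x_3) ⇒ x_3)) = 2/3 + 1/3 = 2/3
¬(x_1 + (x_2 + x_3)) + ((¬x_3 · (x_2 ⇒ x_1)) + (x_3 · ((x_1 ⇒ x_3) ⇒ x_3))) = 1/3 + 2/3 = 2/3
(¬¬((x_2 · x_3) + x_1) + ((¬x_1 + x_3) · ((x_3 ⇒ (x_1 + x_3)) ⇒ (x_2 ⇒ (x_3 · x_3))))) + (¬(x_1 + (x_2 + x_3)) + ((¬x_3 · (x_2 ⇒ x_1)) + (x_3 · ((x_1 ⇒ x_3) ⇒ x_3)))) = 2/3 + 2/3 = 2/3
¬x_3 = ¬1/3 = 2/3
x_3 · x_3 = 1/3 · 1/3 = 1/3
¬x_3 · (x_3 · x_3) = 2/3 · 1/3 = 1/3
¬x_1 = ¬2/3 = 1/3
¬¬x_1 = ¬1/3 = 2/3
(¬x_3 · (x_3 · x_3)) · ¬¬x_1 = 1/3 · 2/3 = 1/3
¬((¬x_3 · (x_3 · x_3)) · ¬¬x_1) = ¬1/3 = 2/3
¬¬((¬x_3 · (x_3 · x_3)) · ¬¬x_1) = ¬2/3 = 1/3
((¬¬((x_2 · x_3) + x_1) + ((¬x_1 + x_3) · ((x_3 ⇒ (x_1 + x_3)) ⇒ (x_2 ⇒ (x_3 · x_3))))) + (¬(x_1 + (x_2 + x_3)) + ((¬x_3 · (x_2 ⇒ x_1)) + (x_3 · ((x_1 ⇒ x_3) ⇒ x_3))))) + ¬¬((¬x_3 · (x_3 · x_3)) · ¬¬x_1) = 2/3 + 1/3 = 2/3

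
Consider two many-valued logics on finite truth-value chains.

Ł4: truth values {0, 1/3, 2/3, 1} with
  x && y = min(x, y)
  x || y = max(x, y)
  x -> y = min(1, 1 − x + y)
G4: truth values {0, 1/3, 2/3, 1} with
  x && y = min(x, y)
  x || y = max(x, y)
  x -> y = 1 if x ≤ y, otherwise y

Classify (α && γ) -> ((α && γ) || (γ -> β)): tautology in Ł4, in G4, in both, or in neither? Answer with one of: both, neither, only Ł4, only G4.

both

In Ł4: every assignment gives 1 — tautology.
In G4: every assignment gives 1 — tautology.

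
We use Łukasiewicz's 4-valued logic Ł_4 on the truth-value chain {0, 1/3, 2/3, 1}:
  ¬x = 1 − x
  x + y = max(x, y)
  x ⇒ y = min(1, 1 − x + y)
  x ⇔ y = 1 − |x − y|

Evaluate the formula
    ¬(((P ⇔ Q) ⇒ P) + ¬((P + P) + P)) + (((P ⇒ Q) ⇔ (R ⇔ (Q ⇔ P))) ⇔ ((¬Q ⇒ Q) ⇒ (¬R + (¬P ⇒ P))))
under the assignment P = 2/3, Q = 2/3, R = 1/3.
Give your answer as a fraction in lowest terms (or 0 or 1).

P ⇔ Q = 2/3 ⇔ 2/3 = 1
(P ⇔ Q) ⇒ P = 1 ⇒ 2/3 = 2/3
P + P = 2/3 + 2/3 = 2/3
(P + P) + P = 2/3 + 2/3 = 2/3
¬((P + P) + P) = ¬2/3 = 1/3
((P ⇔ Q) ⇒ P) + ¬((P + P) + P) = 2/3 + 1/3 = 2/3
¬(((P ⇔ Q) ⇒ P) + ¬((P + P) + P)) = ¬2/3 = 1/3
P ⇒ Q = 2/3 ⇒ 2/3 = 1
Q ⇔ P = 2/3 ⇔ 2/3 = 1
R ⇔ (Q ⇔ P) = 1/3 ⇔ 1 = 1/3
(P ⇒ Q) ⇔ (R ⇔ (Q ⇔ P)) = 1 ⇔ 1/3 = 1/3
¬Q = ¬2/3 = 1/3
¬Q ⇒ Q = 1/3 ⇒ 2/3 = 1
¬R = ¬1/3 = 2/3
¬P = ¬2/3 = 1/3
¬P ⇒ P = 1/3 ⇒ 2/3 = 1
¬R + (¬P ⇒ P) = 2/3 + 1 = 1
(¬Q ⇒ Q) ⇒ (¬R + (¬P ⇒ P)) = 1 ⇒ 1 = 1
((P ⇒ Q) ⇔ (R ⇔ (Q ⇔ P))) ⇔ ((¬Q ⇒ Q) ⇒ (¬R + (¬P ⇒ P))) = 1/3 ⇔ 1 = 1/3
¬(((P ⇔ Q) ⇒ P) + ¬((P + P) + P)) + (((P ⇒ Q) ⇔ (R ⇔ (Q ⇔ P))) ⇔ ((¬Q ⇒ Q) ⇒ (¬R + (¬P ⇒ P)))) = 1/3 + 1/3 = 1/3

1/3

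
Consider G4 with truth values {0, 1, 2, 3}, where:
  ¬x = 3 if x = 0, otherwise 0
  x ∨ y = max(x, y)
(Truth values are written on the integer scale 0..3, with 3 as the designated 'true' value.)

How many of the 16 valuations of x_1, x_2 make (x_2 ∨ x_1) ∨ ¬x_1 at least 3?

10

x_1 = 0, x_2 = 0 ↦ 3  ≥
x_1 = 0, x_2 = 1 ↦ 3  ≥
x_1 = 0, x_2 = 2 ↦ 3  ≥
x_1 = 0, x_2 = 3 ↦ 3  ≥
x_1 = 1, x_2 = 0 ↦ 1  <
x_1 = 1, x_2 = 1 ↦ 1  <
x_1 = 1, x_2 = 2 ↦ 2  <
x_1 = 1, x_2 = 3 ↦ 3  ≥
x_1 = 2, x_2 = 0 ↦ 2  <
x_1 = 2, x_2 = 1 ↦ 2  <
x_1 = 2, x_2 = 2 ↦ 2  <
x_1 = 2, x_2 = 3 ↦ 3  ≥
x_1 = 3, x_2 = 0 ↦ 3  ≥
x_1 = 3, x_2 = 1 ↦ 3  ≥
x_1 = 3, x_2 = 2 ↦ 3  ≥
x_1 = 3, x_2 = 3 ↦ 3  ≥
So 10 of the 16 assignments meet the threshold.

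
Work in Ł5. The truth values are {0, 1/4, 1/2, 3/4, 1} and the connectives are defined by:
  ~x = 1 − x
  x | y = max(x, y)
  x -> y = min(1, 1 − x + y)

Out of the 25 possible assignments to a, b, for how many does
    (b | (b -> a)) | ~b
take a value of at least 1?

19

value 1: 19 assignments (counts)
value 3/4: 5 assignments
value 1/2: 1 assignment
So 19 of the 25 assignments meet the threshold.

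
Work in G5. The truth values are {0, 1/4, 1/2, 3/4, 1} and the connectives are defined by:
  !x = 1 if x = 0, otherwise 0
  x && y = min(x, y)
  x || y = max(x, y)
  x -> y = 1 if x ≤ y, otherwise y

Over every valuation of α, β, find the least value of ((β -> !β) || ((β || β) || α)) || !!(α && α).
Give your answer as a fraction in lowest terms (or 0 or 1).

Take α = 0, β = 1/4:
!β = !1/4 = 0
β -> !β = 1/4 -> 0 = 0
β || β = 1/4 || 1/4 = 1/4
(β || β) || α = 1/4 || 0 = 1/4
(β -> !β) || ((β || β) || α) = 0 || 1/4 = 1/4
α && α = 0 && 0 = 0
!(α && α) = !0 = 1
!!(α && α) = !1 = 0
((β -> !β) || ((β || β) || α)) || !!(α && α) = 1/4 || 0 = 1/4
No assignment yields a value below 1/4, so this is the minimum.

1/4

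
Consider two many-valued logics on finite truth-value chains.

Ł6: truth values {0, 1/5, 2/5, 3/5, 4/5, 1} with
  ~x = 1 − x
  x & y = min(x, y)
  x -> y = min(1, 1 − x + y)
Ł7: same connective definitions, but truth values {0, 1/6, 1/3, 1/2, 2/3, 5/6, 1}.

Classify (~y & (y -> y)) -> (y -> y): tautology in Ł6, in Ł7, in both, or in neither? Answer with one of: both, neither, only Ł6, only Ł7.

In Ł6: every assignment gives 1 — tautology.
In Ł7: every assignment gives 1 — tautology.

both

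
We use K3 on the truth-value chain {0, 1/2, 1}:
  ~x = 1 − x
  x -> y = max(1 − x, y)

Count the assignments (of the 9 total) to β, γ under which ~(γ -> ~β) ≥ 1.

1

β = 0, γ = 0 ↦ 0  <
β = 0, γ = 1/2 ↦ 0  <
β = 0, γ = 1 ↦ 0  <
β = 1/2, γ = 0 ↦ 0  <
β = 1/2, γ = 1/2 ↦ 1/2  <
β = 1/2, γ = 1 ↦ 1/2  <
β = 1, γ = 0 ↦ 0  <
β = 1, γ = 1/2 ↦ 1/2  <
β = 1, γ = 1 ↦ 1  ≥
So 1 of the 9 assignments meets the threshold.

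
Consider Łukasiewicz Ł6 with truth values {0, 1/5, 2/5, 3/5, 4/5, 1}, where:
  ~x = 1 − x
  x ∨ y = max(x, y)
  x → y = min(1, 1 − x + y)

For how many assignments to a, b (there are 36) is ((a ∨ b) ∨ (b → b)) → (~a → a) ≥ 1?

18

value 1: 18 assignments (counts)
value 4/5: 6 assignments
value 2/5: 6 assignments
value 0: 6 assignments
So 18 of the 36 assignments meet the threshold.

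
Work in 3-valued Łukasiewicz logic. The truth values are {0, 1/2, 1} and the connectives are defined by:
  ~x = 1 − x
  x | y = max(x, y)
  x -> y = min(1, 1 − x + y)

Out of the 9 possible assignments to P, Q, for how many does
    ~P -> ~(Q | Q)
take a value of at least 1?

6

P = 0, Q = 0 ↦ 1  ≥
P = 0, Q = 1/2 ↦ 1/2  <
P = 0, Q = 1 ↦ 0  <
P = 1/2, Q = 0 ↦ 1  ≥
P = 1/2, Q = 1/2 ↦ 1  ≥
P = 1/2, Q = 1 ↦ 1/2  <
P = 1, Q = 0 ↦ 1  ≥
P = 1, Q = 1/2 ↦ 1  ≥
P = 1, Q = 1 ↦ 1  ≥
So 6 of the 9 assignments meet the threshold.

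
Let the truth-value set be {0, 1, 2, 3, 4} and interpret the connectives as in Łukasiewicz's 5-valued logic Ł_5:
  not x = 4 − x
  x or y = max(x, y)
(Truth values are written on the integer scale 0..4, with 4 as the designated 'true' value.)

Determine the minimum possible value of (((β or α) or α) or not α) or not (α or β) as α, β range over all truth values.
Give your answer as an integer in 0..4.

Take α = 2, β = 0:
β or α = 0 or 2 = 2
(β or α) or α = 2 or 2 = 2
not α = not 2 = 2
((β or α) or α) or not α = 2 or 2 = 2
α or β = 2 or 0 = 2
not (α or β) = not 2 = 2
(((β or α) or α) or not α) or not (α or β) = 2 or 2 = 2
No assignment yields a value below 2, so this is the minimum.

2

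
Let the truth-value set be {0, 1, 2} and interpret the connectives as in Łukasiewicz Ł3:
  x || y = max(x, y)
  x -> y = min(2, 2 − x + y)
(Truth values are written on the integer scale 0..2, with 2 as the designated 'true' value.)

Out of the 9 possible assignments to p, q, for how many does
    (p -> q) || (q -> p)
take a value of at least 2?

p = 0, q = 0 ↦ 2  ≥
p = 0, q = 1 ↦ 2  ≥
p = 0, q = 2 ↦ 2  ≥
p = 1, q = 0 ↦ 2  ≥
p = 1, q = 1 ↦ 2  ≥
p = 1, q = 2 ↦ 2  ≥
p = 2, q = 0 ↦ 2  ≥
p = 2, q = 1 ↦ 2  ≥
p = 2, q = 2 ↦ 2  ≥
So 9 of the 9 assignments meet the threshold.

9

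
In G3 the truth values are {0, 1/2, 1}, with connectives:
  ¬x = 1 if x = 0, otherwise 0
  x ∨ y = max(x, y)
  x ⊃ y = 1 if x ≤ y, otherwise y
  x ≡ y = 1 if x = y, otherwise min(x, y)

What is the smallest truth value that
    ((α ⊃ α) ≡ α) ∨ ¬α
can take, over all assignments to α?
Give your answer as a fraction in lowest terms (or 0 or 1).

Take α = 1/2:
α ⊃ α = 1/2 ⊃ 1/2 = 1
(α ⊃ α) ≡ α = 1 ≡ 1/2 = 1/2
¬α = ¬1/2 = 0
((α ⊃ α) ≡ α) ∨ ¬α = 1/2 ∨ 0 = 1/2
No assignment yields a value below 1/2, so this is the minimum.

1/2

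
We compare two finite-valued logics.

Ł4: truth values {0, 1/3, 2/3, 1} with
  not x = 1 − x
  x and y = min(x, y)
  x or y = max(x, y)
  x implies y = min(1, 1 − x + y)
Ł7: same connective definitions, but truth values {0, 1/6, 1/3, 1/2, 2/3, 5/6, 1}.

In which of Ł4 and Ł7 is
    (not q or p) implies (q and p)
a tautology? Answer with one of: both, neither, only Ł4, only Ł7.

neither

In Ł4: at p = 0, q = 0 the value is 0 — not a tautology.
In Ł7: at p = 0, q = 0 the value is 0 — not a tautology.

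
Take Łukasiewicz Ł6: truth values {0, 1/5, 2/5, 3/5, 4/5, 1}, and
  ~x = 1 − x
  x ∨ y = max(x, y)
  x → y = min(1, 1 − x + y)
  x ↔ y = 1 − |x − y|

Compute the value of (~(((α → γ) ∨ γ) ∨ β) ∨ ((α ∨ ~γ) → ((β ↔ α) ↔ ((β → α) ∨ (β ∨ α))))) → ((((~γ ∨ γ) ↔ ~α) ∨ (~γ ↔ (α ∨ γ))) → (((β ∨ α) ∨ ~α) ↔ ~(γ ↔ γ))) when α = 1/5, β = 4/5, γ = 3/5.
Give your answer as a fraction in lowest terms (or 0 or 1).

2/5

α → γ = 1/5 → 3/5 = 1
(α → γ) ∨ γ = 1 ∨ 3/5 = 1
((α → γ) ∨ γ) ∨ β = 1 ∨ 4/5 = 1
~(((α → γ) ∨ γ) ∨ β) = ~1 = 0
~γ = ~3/5 = 2/5
α ∨ ~γ = 1/5 ∨ 2/5 = 2/5
β ↔ α = 4/5 ↔ 1/5 = 2/5
β → α = 4/5 → 1/5 = 2/5
β ∨ α = 4/5 ∨ 1/5 = 4/5
(β → α) ∨ (β ∨ α) = 2/5 ∨ 4/5 = 4/5
(β ↔ α) ↔ ((β → α) ∨ (β ∨ α)) = 2/5 ↔ 4/5 = 3/5
(α ∨ ~γ) → ((β ↔ α) ↔ ((β → α) ∨ (β ∨ α))) = 2/5 → 3/5 = 1
~(((α → γ) ∨ γ) ∨ β) ∨ ((α ∨ ~γ) → ((β ↔ α) ↔ ((β → α) ∨ (β ∨ α)))) = 0 ∨ 1 = 1
~γ = ~3/5 = 2/5
~γ ∨ γ = 2/5 ∨ 3/5 = 3/5
~α = ~1/5 = 4/5
(~γ ∨ γ) ↔ ~α = 3/5 ↔ 4/5 = 4/5
~γ = ~3/5 = 2/5
α ∨ γ = 1/5 ∨ 3/5 = 3/5
~γ ↔ (α ∨ γ) = 2/5 ↔ 3/5 = 4/5
((~γ ∨ γ) ↔ ~α) ∨ (~γ ↔ (α ∨ γ)) = 4/5 ∨ 4/5 = 4/5
β ∨ α = 4/5 ∨ 1/5 = 4/5
~α = ~1/5 = 4/5
(β ∨ α) ∨ ~α = 4/5 ∨ 4/5 = 4/5
γ ↔ γ = 3/5 ↔ 3/5 = 1
~(γ ↔ γ) = ~1 = 0
((β ∨ α) ∨ ~α) ↔ ~(γ ↔ γ) = 4/5 ↔ 0 = 1/5
(((~γ ∨ γ) ↔ ~α) ∨ (~γ ↔ (α ∨ γ))) → (((β ∨ α) ∨ ~α) ↔ ~(γ ↔ γ)) = 4/5 → 1/5 = 2/5
(~(((α → γ) ∨ γ) ∨ β) ∨ ((α ∨ ~γ) → ((β ↔ α) ↔ ((β → α) ∨ (β ∨ α))))) → ((((~γ ∨ γ) ↔ ~α) ∨ (~γ ↔ (α ∨ γ))) → (((β ∨ α) ∨ ~α) ↔ ~(γ ↔ γ))) = 1 → 2/5 = 2/5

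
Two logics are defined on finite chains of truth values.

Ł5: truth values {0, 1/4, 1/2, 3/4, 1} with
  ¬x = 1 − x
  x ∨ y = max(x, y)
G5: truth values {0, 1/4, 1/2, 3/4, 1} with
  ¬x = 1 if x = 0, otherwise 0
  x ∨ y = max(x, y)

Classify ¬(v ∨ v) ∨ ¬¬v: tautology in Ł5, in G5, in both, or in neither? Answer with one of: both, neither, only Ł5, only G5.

only G5

In Ł5: at v = 1/4 the value is 3/4 — not a tautology.
In G5: every assignment gives 1 — tautology.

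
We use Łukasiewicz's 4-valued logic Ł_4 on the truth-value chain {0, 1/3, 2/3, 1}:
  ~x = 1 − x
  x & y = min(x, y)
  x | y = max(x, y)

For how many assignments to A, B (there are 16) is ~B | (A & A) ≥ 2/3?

12

A = 0, B = 0 ↦ 1  ≥
A = 0, B = 1/3 ↦ 2/3  ≥
A = 0, B = 2/3 ↦ 1/3  <
A = 0, B = 1 ↦ 0  <
A = 1/3, B = 0 ↦ 1  ≥
A = 1/3, B = 1/3 ↦ 2/3  ≥
A = 1/3, B = 2/3 ↦ 1/3  <
A = 1/3, B = 1 ↦ 1/3  <
A = 2/3, B = 0 ↦ 1  ≥
A = 2/3, B = 1/3 ↦ 2/3  ≥
A = 2/3, B = 2/3 ↦ 2/3  ≥
A = 2/3, B = 1 ↦ 2/3  ≥
A = 1, B = 0 ↦ 1  ≥
A = 1, B = 1/3 ↦ 1  ≥
A = 1, B = 2/3 ↦ 1  ≥
A = 1, B = 1 ↦ 1  ≥
So 12 of the 16 assignments meet the threshold.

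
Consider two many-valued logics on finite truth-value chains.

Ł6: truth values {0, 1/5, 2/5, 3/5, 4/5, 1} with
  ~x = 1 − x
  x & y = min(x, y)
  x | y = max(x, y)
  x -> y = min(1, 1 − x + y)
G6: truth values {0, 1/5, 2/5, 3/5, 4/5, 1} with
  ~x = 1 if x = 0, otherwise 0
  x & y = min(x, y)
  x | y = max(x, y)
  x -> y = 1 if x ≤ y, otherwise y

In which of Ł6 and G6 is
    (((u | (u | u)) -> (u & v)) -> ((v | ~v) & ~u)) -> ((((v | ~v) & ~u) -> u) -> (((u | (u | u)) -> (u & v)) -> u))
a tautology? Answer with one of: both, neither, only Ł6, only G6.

both

In Ł6: every assignment gives 1 — tautology.
In G6: every assignment gives 1 — tautology.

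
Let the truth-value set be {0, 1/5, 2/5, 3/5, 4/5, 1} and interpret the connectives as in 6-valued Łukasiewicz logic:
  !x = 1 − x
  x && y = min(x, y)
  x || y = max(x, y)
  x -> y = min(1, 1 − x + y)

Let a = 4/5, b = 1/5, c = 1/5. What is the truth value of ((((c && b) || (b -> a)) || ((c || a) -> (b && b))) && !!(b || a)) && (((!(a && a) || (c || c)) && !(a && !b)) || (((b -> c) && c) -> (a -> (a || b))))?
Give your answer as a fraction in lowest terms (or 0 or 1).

4/5

c && b = 1/5 && 1/5 = 1/5
b -> a = 1/5 -> 4/5 = 1
(c && b) || (b -> a) = 1/5 || 1 = 1
c || a = 1/5 || 4/5 = 4/5
b && b = 1/5 && 1/5 = 1/5
(c || a) -> (b && b) = 4/5 -> 1/5 = 2/5
((c && b) || (b -> a)) || ((c || a) -> (b && b)) = 1 || 2/5 = 1
b || a = 1/5 || 4/5 = 4/5
!(b || a) = !4/5 = 1/5
!!(b || a) = !1/5 = 4/5
(((c && b) || (b -> a)) || ((c || a) -> (b && b))) && !!(b || a) = 1 && 4/5 = 4/5
a && a = 4/5 && 4/5 = 4/5
!(a && a) = !4/5 = 1/5
c || c = 1/5 || 1/5 = 1/5
!(a && a) || (c || c) = 1/5 || 1/5 = 1/5
!b = !1/5 = 4/5
a && !b = 4/5 && 4/5 = 4/5
!(a && !b) = !4/5 = 1/5
(!(a && a) || (c || c)) && !(a && !b) = 1/5 && 1/5 = 1/5
b -> c = 1/5 -> 1/5 = 1
(b -> c) && c = 1 && 1/5 = 1/5
a || b = 4/5 || 1/5 = 4/5
a -> (a || b) = 4/5 -> 4/5 = 1
((b -> c) && c) -> (a -> (a || b)) = 1/5 -> 1 = 1
((!(a && a) || (c || c)) && !(a && !b)) || (((b -> c) && c) -> (a -> (a || b))) = 1/5 || 1 = 1
((((c && b) || (b -> a)) || ((c || a) -> (b && b))) && !!(b || a)) && (((!(a && a) || (c || c)) && !(a && !b)) || (((b -> c) && c) -> (a -> (a || b)))) = 4/5 && 1 = 4/5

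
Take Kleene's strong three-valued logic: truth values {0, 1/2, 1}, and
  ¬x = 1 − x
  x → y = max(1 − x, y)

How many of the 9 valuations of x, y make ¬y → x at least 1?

x = 0, y = 0 ↦ 0  <
x = 0, y = 1/2 ↦ 1/2  <
x = 0, y = 1 ↦ 1  ≥
x = 1/2, y = 0 ↦ 1/2  <
x = 1/2, y = 1/2 ↦ 1/2  <
x = 1/2, y = 1 ↦ 1  ≥
x = 1, y = 0 ↦ 1  ≥
x = 1, y = 1/2 ↦ 1  ≥
x = 1, y = 1 ↦ 1  ≥
So 5 of the 9 assignments meet the threshold.

5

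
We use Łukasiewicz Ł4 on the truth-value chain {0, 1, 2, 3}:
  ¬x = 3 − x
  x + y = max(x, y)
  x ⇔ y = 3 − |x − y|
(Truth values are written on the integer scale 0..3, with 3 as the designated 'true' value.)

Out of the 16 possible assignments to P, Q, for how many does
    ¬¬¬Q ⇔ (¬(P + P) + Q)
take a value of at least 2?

9

P = 0, Q = 0 ↦ 3  ≥
P = 0, Q = 1 ↦ 2  ≥
P = 0, Q = 2 ↦ 1  <
P = 0, Q = 3 ↦ 0  <
P = 1, Q = 0 ↦ 2  ≥
P = 1, Q = 1 ↦ 3  ≥
P = 1, Q = 2 ↦ 2  ≥
P = 1, Q = 3 ↦ 0  <
P = 2, Q = 0 ↦ 1  <
P = 2, Q = 1 ↦ 2  ≥
P = 2, Q = 2 ↦ 2  ≥
P = 2, Q = 3 ↦ 0  <
P = 3, Q = 0 ↦ 0  <
P = 3, Q = 1 ↦ 2  ≥
P = 3, Q = 2 ↦ 2  ≥
P = 3, Q = 3 ↦ 0  <
So 9 of the 16 assignments meet the threshold.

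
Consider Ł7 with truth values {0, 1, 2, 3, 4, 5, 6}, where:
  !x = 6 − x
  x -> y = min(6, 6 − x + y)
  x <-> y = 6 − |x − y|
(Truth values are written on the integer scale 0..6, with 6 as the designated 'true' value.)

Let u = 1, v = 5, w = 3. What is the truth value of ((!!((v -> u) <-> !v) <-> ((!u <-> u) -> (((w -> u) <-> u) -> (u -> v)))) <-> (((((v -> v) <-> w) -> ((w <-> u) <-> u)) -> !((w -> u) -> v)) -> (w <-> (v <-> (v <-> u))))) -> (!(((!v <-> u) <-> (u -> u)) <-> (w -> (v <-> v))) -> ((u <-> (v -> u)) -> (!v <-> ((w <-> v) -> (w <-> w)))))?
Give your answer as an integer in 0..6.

6

v -> u = 5 -> 1 = 2
!v = !5 = 1
(v -> u) <-> !v = 2 <-> 1 = 5
!((v -> u) <-> !v) = !5 = 1
!!((v -> u) <-> !v) = !1 = 5
!u = !1 = 5
!u <-> u = 5 <-> 1 = 2
w -> u = 3 -> 1 = 4
(w -> u) <-> u = 4 <-> 1 = 3
u -> v = 1 -> 5 = 6
((w -> u) <-> u) -> (u -> v) = 3 -> 6 = 6
(!u <-> u) -> (((w -> u) <-> u) -> (u -> v)) = 2 -> 6 = 6
!!((v -> u) <-> !v) <-> ((!u <-> u) -> (((w -> u) <-> u) -> (u -> v))) = 5 <-> 6 = 5
v -> v = 5 -> 5 = 6
(v -> v) <-> w = 6 <-> 3 = 3
w <-> u = 3 <-> 1 = 4
(w <-> u) <-> u = 4 <-> 1 = 3
((v -> v) <-> w) -> ((w <-> u) <-> u) = 3 -> 3 = 6
w -> u = 3 -> 1 = 4
(w -> u) -> v = 4 -> 5 = 6
!((w -> u) -> v) = !6 = 0
(((v -> v) <-> w) -> ((w <-> u) <-> u)) -> !((w -> u) -> v) = 6 -> 0 = 0
v <-> u = 5 <-> 1 = 2
v <-> (v <-> u) = 5 <-> 2 = 3
w <-> (v <-> (v <-> u)) = 3 <-> 3 = 6
((((v -> v) <-> w) -> ((w <-> u) <-> u)) -> !((w -> u) -> v)) -> (w <-> (v <-> (v <-> u))) = 0 -> 6 = 6
(!!((v -> u) <-> !v) <-> ((!u <-> u) -> (((w -> u) <-> u) -> (u -> v)))) <-> (((((v -> v) <-> w) -> ((w <-> u) <-> u)) -> !((w -> u) -> v)) -> (w <-> (v <-> (v <-> u)))) = 5 <-> 6 = 5
!v = !5 = 1
!v <-> u = 1 <-> 1 = 6
u -> u = 1 -> 1 = 6
(!v <-> u) <-> (u -> u) = 6 <-> 6 = 6
v <-> v = 5 <-> 5 = 6
w -> (v <-> v) = 3 -> 6 = 6
((!v <-> u) <-> (u -> u)) <-> (w -> (v <-> v)) = 6 <-> 6 = 6
!(((!v <-> u) <-> (u -> u)) <-> (w -> (v <-> v))) = !6 = 0
v -> u = 5 -> 1 = 2
u <-> (v -> u) = 1 <-> 2 = 5
!v = !5 = 1
w <-> v = 3 <-> 5 = 4
w <-> w = 3 <-> 3 = 6
(w <-> v) -> (w <-> w) = 4 -> 6 = 6
!v <-> ((w <-> v) -> (w <-> w)) = 1 <-> 6 = 1
(u <-> (v -> u)) -> (!v <-> ((w <-> v) -> (w <-> w))) = 5 -> 1 = 2
!(((!v <-> u) <-> (u -> u)) <-> (w -> (v <-> v))) -> ((u <-> (v -> u)) -> (!v <-> ((w <-> v) -> (w <-> w)))) = 0 -> 2 = 6
((!!((v -> u) <-> !v) <-> ((!u <-> u) -> (((w -> u) <-> u) -> (u -> v)))) <-> (((((v -> v) <-> w) -> ((w <-> u) <-> u)) -> !((w -> u) -> v)) -> (w <-> (v <-> (v <-> u))))) -> (!(((!v <-> u) <-> (u -> u)) <-> (w -> (v <-> v))) -> ((u <-> (v -> u)) -> (!v <-> ((w <-> v) -> (w <-> w))))) = 5 -> 6 = 6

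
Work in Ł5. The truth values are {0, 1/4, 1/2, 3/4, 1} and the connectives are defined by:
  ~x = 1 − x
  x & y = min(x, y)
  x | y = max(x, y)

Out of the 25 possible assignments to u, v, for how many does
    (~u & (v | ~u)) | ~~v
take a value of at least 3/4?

16

value 1: 9 assignments (counts)
value 3/4: 7 assignments (counts)
value 1/2: 5 assignments
value 1/4: 3 assignments
value 0: 1 assignment
So 16 of the 25 assignments meet the threshold.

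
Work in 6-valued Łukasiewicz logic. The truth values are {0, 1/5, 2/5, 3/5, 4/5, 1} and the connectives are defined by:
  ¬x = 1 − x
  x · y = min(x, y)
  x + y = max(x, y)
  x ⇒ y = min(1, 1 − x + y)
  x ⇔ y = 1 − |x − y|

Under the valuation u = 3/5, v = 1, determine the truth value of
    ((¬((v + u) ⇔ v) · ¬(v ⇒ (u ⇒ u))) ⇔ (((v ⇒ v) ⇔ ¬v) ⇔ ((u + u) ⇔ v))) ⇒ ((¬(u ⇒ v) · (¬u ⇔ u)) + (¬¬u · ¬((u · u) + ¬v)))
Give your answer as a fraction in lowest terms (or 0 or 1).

v + u = 1 + 3/5 = 1
(v + u) ⇔ v = 1 ⇔ 1 = 1
¬((v + u) ⇔ v) = ¬1 = 0
u ⇒ u = 3/5 ⇒ 3/5 = 1
v ⇒ (u ⇒ u) = 1 ⇒ 1 = 1
¬(v ⇒ (u ⇒ u)) = ¬1 = 0
¬((v + u) ⇔ v) · ¬(v ⇒ (u ⇒ u)) = 0 · 0 = 0
v ⇒ v = 1 ⇒ 1 = 1
¬v = ¬1 = 0
(v ⇒ v) ⇔ ¬v = 1 ⇔ 0 = 0
u + u = 3/5 + 3/5 = 3/5
(u + u) ⇔ v = 3/5 ⇔ 1 = 3/5
((v ⇒ v) ⇔ ¬v) ⇔ ((u + u) ⇔ v) = 0 ⇔ 3/5 = 2/5
(¬((v + u) ⇔ v) · ¬(v ⇒ (u ⇒ u))) ⇔ (((v ⇒ v) ⇔ ¬v) ⇔ ((u + u) ⇔ v)) = 0 ⇔ 2/5 = 3/5
u ⇒ v = 3/5 ⇒ 1 = 1
¬(u ⇒ v) = ¬1 = 0
¬u = ¬3/5 = 2/5
¬u ⇔ u = 2/5 ⇔ 3/5 = 4/5
¬(u ⇒ v) · (¬u ⇔ u) = 0 · 4/5 = 0
¬u = ¬3/5 = 2/5
¬¬u = ¬2/5 = 3/5
u · u = 3/5 · 3/5 = 3/5
¬v = ¬1 = 0
(u · u) + ¬v = 3/5 + 0 = 3/5
¬((u · u) + ¬v) = ¬3/5 = 2/5
¬¬u · ¬((u · u) + ¬v) = 3/5 · 2/5 = 2/5
(¬(u ⇒ v) · (¬u ⇔ u)) + (¬¬u · ¬((u · u) + ¬v)) = 0 + 2/5 = 2/5
((¬((v + u) ⇔ v) · ¬(v ⇒ (u ⇒ u))) ⇔ (((v ⇒ v) ⇔ ¬v) ⇔ ((u + u) ⇔ v))) ⇒ ((¬(u ⇒ v) · (¬u ⇔ u)) + (¬¬u · ¬((u · u) + ¬v))) = 3/5 ⇒ 2/5 = 4/5

4/5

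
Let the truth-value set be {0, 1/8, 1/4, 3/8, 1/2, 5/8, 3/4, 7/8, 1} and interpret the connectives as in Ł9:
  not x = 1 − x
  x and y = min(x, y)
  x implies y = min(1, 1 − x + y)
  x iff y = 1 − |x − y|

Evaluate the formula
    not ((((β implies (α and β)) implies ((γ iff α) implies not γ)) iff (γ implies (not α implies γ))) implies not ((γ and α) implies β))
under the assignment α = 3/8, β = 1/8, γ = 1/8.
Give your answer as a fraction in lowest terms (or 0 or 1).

1

α and β = 3/8 and 1/8 = 1/8
β implies (α and β) = 1/8 implies 1/8 = 1
γ iff α = 1/8 iff 3/8 = 3/4
not γ = not 1/8 = 7/8
(γ iff α) implies not γ = 3/4 implies 7/8 = 1
(β implies (α and β)) implies ((γ iff α) implies not γ) = 1 implies 1 = 1
not α = not 3/8 = 5/8
not α implies γ = 5/8 implies 1/8 = 1/2
γ implies (not α implies γ) = 1/8 implies 1/2 = 1
((β implies (α and β)) implies ((γ iff α) implies not γ)) iff (γ implies (not α implies γ)) = 1 iff 1 = 1
γ and α = 1/8 and 3/8 = 1/8
(γ and α) implies β = 1/8 implies 1/8 = 1
not ((γ and α) implies β) = not 1 = 0
(((β implies (α and β)) implies ((γ iff α) implies not γ)) iff (γ implies (not α implies γ))) implies not ((γ and α) implies β) = 1 implies 0 = 0
not ((((β implies (α and β)) implies ((γ iff α) implies not γ)) iff (γ implies (not α implies γ))) implies not ((γ and α) implies β)) = not 0 = 1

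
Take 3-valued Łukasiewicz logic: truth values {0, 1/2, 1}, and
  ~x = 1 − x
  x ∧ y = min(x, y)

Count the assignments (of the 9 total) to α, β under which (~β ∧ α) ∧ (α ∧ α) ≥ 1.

1

α = 0, β = 0 ↦ 0  <
α = 0, β = 1/2 ↦ 0  <
α = 0, β = 1 ↦ 0  <
α = 1/2, β = 0 ↦ 1/2  <
α = 1/2, β = 1/2 ↦ 1/2  <
α = 1/2, β = 1 ↦ 0  <
α = 1, β = 0 ↦ 1  ≥
α = 1, β = 1/2 ↦ 1/2  <
α = 1, β = 1 ↦ 0  <
So 1 of the 9 assignments meets the threshold.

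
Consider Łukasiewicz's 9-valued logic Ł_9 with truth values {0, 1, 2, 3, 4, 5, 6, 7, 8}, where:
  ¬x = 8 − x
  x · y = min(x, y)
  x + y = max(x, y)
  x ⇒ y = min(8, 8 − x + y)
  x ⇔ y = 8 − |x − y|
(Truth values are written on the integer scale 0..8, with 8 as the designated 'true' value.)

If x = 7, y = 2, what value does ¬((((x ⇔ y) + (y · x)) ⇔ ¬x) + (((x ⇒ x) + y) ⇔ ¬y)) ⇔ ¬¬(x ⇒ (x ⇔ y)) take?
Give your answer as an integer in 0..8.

x ⇔ y = 7 ⇔ 2 = 3
y · x = 2 · 7 = 2
(x ⇔ y) + (y · x) = 3 + 2 = 3
¬x = ¬7 = 1
((x ⇔ y) + (y · x)) ⇔ ¬x = 3 ⇔ 1 = 6
x ⇒ x = 7 ⇒ 7 = 8
(x ⇒ x) + y = 8 + 2 = 8
¬y = ¬2 = 6
((x ⇒ x) + y) ⇔ ¬y = 8 ⇔ 6 = 6
(((x ⇔ y) + (y · x)) ⇔ ¬x) + (((x ⇒ x) + y) ⇔ ¬y) = 6 + 6 = 6
¬((((x ⇔ y) + (y · x)) ⇔ ¬x) + (((x ⇒ x) + y) ⇔ ¬y)) = ¬6 = 2
x ⇔ y = 7 ⇔ 2 = 3
x ⇒ (x ⇔ y) = 7 ⇒ 3 = 4
¬(x ⇒ (x ⇔ y)) = ¬4 = 4
¬¬(x ⇒ (x ⇔ y)) = ¬4 = 4
¬((((x ⇔ y) + (y · x)) ⇔ ¬x) + (((x ⇒ x) + y) ⇔ ¬y)) ⇔ ¬¬(x ⇒ (x ⇔ y)) = 2 ⇔ 4 = 6

6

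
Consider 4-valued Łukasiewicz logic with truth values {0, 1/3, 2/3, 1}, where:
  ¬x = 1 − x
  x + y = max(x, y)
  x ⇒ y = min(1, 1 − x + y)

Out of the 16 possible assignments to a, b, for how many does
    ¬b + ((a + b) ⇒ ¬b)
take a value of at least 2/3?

11

a = 0, b = 0 ↦ 1  ≥
a = 0, b = 1/3 ↦ 1  ≥
a = 0, b = 2/3 ↦ 2/3  ≥
a = 0, b = 1 ↦ 0  <
a = 1/3, b = 0 ↦ 1  ≥
a = 1/3, b = 1/3 ↦ 1  ≥
a = 1/3, b = 2/3 ↦ 2/3  ≥
a = 1/3, b = 1 ↦ 0  <
a = 2/3, b = 0 ↦ 1  ≥
a = 2/3, b = 1/3 ↦ 1  ≥
a = 2/3, b = 2/3 ↦ 2/3  ≥
a = 2/3, b = 1 ↦ 0  <
a = 1, b = 0 ↦ 1  ≥
a = 1, b = 1/3 ↦ 2/3  ≥
a = 1, b = 2/3 ↦ 1/3  <
a = 1, b = 1 ↦ 0  <
So 11 of the 16 assignments meet the threshold.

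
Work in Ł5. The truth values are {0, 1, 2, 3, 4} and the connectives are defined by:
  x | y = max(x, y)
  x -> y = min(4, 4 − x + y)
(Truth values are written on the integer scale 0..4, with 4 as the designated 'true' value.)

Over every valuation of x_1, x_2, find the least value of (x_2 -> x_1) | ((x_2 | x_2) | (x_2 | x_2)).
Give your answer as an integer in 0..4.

Take x_1 = 0, x_2 = 2:
x_2 -> x_1 = 2 -> 0 = 2
x_2 | x_2 = 2 | 2 = 2
x_2 | x_2 = 2 | 2 = 2
(x_2 | x_2) | (x_2 | x_2) = 2 | 2 = 2
(x_2 -> x_1) | ((x_2 | x_2) | (x_2 | x_2)) = 2 | 2 = 2
No assignment yields a value below 2, so this is the minimum.

2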